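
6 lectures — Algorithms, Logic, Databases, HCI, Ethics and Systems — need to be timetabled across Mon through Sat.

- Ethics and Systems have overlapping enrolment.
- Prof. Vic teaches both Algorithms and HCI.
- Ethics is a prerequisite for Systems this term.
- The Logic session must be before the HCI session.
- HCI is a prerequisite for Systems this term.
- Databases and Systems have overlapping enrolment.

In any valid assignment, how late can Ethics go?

Fri

Downstream work caps Ethics at Fri.
Ethics at Fri is achievable: Systems -> Sat; Algorithms -> Mon; Databases -> Mon; Logic -> Mon; HCI -> Tue; Ethics -> Fri.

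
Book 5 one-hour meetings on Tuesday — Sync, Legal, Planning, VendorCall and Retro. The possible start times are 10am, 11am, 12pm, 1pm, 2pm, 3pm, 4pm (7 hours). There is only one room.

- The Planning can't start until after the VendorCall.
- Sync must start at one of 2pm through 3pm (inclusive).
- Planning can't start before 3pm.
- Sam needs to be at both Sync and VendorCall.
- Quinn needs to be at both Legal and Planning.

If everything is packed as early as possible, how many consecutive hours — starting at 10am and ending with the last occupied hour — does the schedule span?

6 hours

The precedence chain requires at least 2 distinct hours.
With at most 1 per hour and 5 meetings, at least 5 hours are needed.
Planning can't be placed before 3pm — that is hour 6 counting from 10am — so the schedule must run through at least 6 hours.
6 works (last occupied hour: 3pm): for example VendorCall in 10am; Legal in 11am; Retro in 12pm; Sync in 2pm; Planning in 3pm.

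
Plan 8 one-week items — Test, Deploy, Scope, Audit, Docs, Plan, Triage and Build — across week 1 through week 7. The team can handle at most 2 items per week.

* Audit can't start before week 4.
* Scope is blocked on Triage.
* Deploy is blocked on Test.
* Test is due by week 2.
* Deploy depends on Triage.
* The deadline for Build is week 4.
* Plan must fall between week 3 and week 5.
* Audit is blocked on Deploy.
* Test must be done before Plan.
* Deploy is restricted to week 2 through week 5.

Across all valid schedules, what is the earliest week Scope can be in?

week 2

Precedence pushes Scope to at least week 2.
Scope at week 2 is achievable: Triage in week 1; Build in week 3; Test in week 1; Audit in week 4; Plan in week 3; Scope in week 2; Deploy in week 2; Docs in week 4.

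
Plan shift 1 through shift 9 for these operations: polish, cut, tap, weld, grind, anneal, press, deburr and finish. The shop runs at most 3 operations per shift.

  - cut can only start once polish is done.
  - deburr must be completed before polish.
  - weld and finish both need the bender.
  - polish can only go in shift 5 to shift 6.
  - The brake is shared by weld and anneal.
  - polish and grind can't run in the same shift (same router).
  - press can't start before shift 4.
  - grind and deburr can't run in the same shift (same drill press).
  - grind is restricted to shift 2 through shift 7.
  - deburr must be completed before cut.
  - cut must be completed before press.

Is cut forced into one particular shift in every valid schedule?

No

cut can be shift 6 (e.g. anneal=shift 2, polish=shift 5, weld=shift 1, deburr=shift 1, press=shift 7, cut=shift 6, tap=shift 1, finish=shift 2, grind=shift 2) or shift 7 (e.g. anneal -> shift 2; press -> shift 8; finish -> shift 2; deburr -> shift 1; grind -> shift 2; polish -> shift 5; cut -> shift 7; weld -> shift 1; tap -> shift 1).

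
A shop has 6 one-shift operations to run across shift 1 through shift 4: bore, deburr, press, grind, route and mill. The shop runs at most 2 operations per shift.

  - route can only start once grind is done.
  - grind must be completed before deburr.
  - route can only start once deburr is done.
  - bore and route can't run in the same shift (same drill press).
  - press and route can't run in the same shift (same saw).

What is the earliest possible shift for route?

Precedence pushes route to at least shift 3.
route at shift 3 is achievable: route -> shift 3; deburr -> shift 2; bore -> shift 1; mill -> shift 3; grind -> shift 1; press -> shift 2.

shift 3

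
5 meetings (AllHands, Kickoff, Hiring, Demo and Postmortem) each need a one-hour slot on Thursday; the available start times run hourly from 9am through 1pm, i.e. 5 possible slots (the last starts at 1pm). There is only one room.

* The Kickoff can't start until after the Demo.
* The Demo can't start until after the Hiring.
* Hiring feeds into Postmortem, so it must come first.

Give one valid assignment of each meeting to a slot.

Demo=10am; Hiring=9am; Postmortem=12pm; AllHands=1pm; Kickoff=11am

Checking: Demo(10am) before Kickoff(11am); Hiring(9am) before Postmortem(12pm); Hiring(9am) before Demo(10am); max 1 per slot (cap 1).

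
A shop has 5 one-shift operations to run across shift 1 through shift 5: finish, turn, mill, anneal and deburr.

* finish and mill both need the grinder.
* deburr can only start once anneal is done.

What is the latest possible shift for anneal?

shift 4

Downstream work caps anneal at shift 4.
anneal at shift 4 is achievable: mill=shift 2, turn=shift 1, deburr=shift 5, finish=shift 1, anneal=shift 4.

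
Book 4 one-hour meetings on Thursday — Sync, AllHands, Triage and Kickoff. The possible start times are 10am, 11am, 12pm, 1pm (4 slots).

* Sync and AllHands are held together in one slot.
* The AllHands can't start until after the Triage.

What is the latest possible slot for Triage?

12pm

Downstream work caps Triage at 12pm.
Triage at 12pm is achievable: Kickoff -> 10am, Sync -> 1pm, Triage -> 12pm, AllHands -> 1pm.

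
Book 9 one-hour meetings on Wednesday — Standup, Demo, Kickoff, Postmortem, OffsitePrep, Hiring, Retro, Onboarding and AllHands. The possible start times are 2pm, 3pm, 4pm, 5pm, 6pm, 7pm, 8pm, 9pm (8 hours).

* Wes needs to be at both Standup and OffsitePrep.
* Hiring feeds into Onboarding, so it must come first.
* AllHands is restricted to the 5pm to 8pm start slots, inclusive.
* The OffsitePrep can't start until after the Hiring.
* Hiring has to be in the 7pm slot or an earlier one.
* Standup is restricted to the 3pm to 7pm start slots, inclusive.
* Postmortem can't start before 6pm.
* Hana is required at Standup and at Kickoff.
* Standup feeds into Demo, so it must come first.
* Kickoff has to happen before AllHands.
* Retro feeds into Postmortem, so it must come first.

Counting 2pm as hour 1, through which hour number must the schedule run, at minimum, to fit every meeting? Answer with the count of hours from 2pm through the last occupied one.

5

The precedence chain requires at least 2 distinct hours.
Postmortem can't be placed before 6pm — that is hour 5 counting from 2pm — so the schedule must run through at least 5 hours.
5 works (last occupied hour: 6pm): for example Standup -> 3pm, OffsitePrep -> 4pm, Kickoff -> 2pm, Retro -> 2pm, Hiring -> 2pm, AllHands -> 5pm, Onboarding -> 3pm, Postmortem -> 6pm, Demo -> 4pm.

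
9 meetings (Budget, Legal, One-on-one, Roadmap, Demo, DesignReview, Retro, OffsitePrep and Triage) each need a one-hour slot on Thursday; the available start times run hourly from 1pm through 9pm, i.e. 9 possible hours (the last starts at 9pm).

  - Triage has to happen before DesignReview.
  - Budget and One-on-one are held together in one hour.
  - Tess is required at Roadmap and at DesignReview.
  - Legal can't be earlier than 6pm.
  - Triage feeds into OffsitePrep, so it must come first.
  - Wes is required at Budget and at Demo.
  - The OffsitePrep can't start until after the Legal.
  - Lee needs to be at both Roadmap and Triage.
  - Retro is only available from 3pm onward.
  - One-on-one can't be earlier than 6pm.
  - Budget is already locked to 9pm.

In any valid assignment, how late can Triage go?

Downstream work caps Triage at 8pm.
Triage at 8pm is achievable: Legal -> 6pm, Roadmap -> 1pm, Retro -> 3pm, Budget -> 9pm, One-on-one -> 9pm, DesignReview -> 9pm, Demo -> 1pm, Triage -> 8pm, OffsitePrep -> 9pm.

8pm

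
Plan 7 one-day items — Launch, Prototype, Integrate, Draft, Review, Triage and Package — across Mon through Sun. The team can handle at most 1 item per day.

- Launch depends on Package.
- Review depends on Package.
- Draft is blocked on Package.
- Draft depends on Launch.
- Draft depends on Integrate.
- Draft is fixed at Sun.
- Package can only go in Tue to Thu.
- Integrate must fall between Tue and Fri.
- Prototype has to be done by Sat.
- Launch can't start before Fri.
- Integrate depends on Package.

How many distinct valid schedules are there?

26

Splitting on Launch: it can be Fri (10), Sat (16). Listing each branch's schedules as (Prototype, Integrate, Draft, Review, Triage, Package):
Launch=Fri: (Mon,Wed,Sun,Thu,Sat,Tue) (Mon,Wed,Sun,Sat,Thu,Tue) (Mon,Thu,Sun,Wed,Sat,Tue) (Mon,Thu,Sun,Sat,Tue,Wed) (Mon,Thu,Sun,Sat,Wed,Tue) (Tue,Thu,Sun,Sat,Mon,Wed) (Wed,Thu,Sun,Sat,Mon,Tue) (Thu,Wed,Sun,Sat,Mon,Tue) (Sat,Wed,Sun,Thu,Mon,Tue) (Sat,Thu,Sun,Wed,Mon,Tue) — 10.
Launch=Sat: (Mon,Wed,Sun,Thu,Fri,Tue) (Mon,Wed,Sun,Fri,Thu,Tue) (Mon,Thu,Sun,Wed,Fri,Tue) (Mon,Thu,Sun,Fri,Tue,Wed) (Mon,Thu,Sun,Fri,Wed,Tue) (Mon,Fri,Sun,Wed,Thu,Tue) (Mon,Fri,Sun,Thu,Tue,Wed) (Mon,Fri,Sun,Thu,Wed,Tue) (Tue,Thu,Sun,Fri,Mon,Wed) (Tue,Fri,Sun,Thu,Mon,Wed) (Wed,Thu,Sun,Fri,Mon,Tue) (Wed,Fri,Sun,Thu,Mon,Tue) (Thu,Wed,Sun,Fri,Mon,Tue) (Thu,Fri,Sun,Wed,Mon,Tue) (Fri,Wed,Sun,Thu,Mon,Tue) (Fri,Thu,Sun,Wed,Mon,Tue) — 16.
Summing: 10 + 16 = 26.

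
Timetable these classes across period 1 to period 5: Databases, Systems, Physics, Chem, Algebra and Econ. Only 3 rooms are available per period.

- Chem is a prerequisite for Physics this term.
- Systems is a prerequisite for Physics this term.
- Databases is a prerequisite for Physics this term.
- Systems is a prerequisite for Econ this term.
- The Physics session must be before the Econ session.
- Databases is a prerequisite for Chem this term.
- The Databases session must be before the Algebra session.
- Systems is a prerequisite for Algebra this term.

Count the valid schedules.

Splitting on Databases: it can be period 1 (32), period 2 (8). Listing each branch's schedules as (Systems, Physics, Chem, Algebra, Econ) by period number:
Databases=period 1: (1,3,2,2,4) (1,3,2,2,5) (1,3,2,3,4) (1,3,2,3,5) (1,3,2,4,4) (1,3,2,4,5) (1,3,2,5,4) (1,3,2,5,5) (1,4,2,2,5) (1,4,2,3,5) (1,4,2,4,5) (1,4,2,5,5) (1,4,3,2,5) (1,4,3,3,5) (1,4,3,4,5) (1,4,3,5,5) (2,3,2,3,4) (2,3,2,3,5) (2,3,2,4,4) (2,3,2,4,5) (2,3,2,5,4) (2,3,2,5,5) (2,4,2,3,5) (2,4,2,4,5) (2,4,2,5,5) (2,4,3,3,5) (2,4,3,4,5) (2,4,3,5,5) (3,4,2,4,5) (3,4,2,5,5) (3,4,3,4,5) (3,4,3,5,5) — 32.
Databases=period 2: (1,4,3,3,5) (1,4,3,4,5) (1,4,3,5,5) (2,4,3,3,5) (2,4,3,4,5) (2,4,3,5,5) (3,4,3,4,5) (3,4,3,5,5) — 8.
Summing: 32 + 8 = 40.

40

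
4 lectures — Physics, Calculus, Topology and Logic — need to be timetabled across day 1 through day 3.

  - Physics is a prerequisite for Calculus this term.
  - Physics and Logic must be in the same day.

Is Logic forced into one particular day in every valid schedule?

Logic can be day 1 (e.g. Logic in day 1, Calculus in day 2, Topology in day 1, Physics in day 1) or day 2 (e.g. Calculus=day 3, Logic=day 2, Physics=day 2, Topology=day 1).

No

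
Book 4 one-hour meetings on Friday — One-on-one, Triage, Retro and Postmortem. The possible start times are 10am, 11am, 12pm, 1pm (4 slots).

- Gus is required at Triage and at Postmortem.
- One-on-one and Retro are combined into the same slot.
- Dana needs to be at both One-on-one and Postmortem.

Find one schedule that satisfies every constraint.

Retro in 10am; Triage in 10am; Postmortem in 11am; One-on-one in 10am

Checking: Triage(10am) != Postmortem(11am); One-on-one(10am) != Postmortem(11am); One-on-one = Retro = 10am.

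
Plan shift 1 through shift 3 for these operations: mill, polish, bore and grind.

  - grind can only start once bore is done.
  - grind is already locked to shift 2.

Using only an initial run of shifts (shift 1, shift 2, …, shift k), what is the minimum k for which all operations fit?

The precedence chain requires at least 2 distinct shifts.
2 works (last occupied shift: shift 2): for example mill -> shift 1; bore -> shift 1; grind -> shift 2; polish -> shift 1.

2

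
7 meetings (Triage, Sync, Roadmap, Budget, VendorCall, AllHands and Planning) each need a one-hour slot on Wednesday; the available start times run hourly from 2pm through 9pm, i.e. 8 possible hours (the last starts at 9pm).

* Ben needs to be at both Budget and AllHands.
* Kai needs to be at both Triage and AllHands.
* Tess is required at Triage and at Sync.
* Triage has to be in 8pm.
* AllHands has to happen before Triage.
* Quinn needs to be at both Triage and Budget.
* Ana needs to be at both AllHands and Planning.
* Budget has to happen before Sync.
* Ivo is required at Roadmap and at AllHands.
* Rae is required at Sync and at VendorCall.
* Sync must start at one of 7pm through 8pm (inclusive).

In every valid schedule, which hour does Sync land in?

7pm

Sync's window is 7pm–8pm.
Triage is fixed at 8pm, and Sync can't share a hour with Triage.
So Sync must be 7pm.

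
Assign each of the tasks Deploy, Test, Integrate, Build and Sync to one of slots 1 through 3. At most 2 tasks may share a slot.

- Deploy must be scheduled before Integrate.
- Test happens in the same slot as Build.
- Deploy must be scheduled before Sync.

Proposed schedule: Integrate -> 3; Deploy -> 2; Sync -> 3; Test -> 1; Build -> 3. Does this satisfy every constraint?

Deploy must be scheduled before Sync — holds.
Deploy must be scheduled before Integrate — holds.
At most 2 tasks may share a slot — violated.
Test happens in the same slot as Build — violated.

No. Test happens in the same slot as Build is not satisfied.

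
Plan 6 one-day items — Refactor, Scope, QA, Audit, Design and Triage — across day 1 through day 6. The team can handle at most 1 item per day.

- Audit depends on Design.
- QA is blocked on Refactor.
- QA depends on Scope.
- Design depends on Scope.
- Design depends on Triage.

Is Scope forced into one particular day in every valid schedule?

No

Scope can be day 1 (e.g. Scope in day 1; Audit in day 6; Design in day 3; QA in day 5; Refactor in day 4; Triage in day 2) or day 2 (e.g. Triage=day 1; Design=day 3; Audit=day 6; Refactor=day 4; Scope=day 2; QA=day 5).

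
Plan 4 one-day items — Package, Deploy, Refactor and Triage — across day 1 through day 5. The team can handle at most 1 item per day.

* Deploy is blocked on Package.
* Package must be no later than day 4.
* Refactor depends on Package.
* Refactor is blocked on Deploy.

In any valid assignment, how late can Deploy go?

Precedence pushes Deploy to at least day 2; downstream work caps Deploy at day 4.
Deploy at day 4 is achievable: Deploy -> day 4; Package -> day 1; Triage -> day 2; Refactor -> day 5.

day 4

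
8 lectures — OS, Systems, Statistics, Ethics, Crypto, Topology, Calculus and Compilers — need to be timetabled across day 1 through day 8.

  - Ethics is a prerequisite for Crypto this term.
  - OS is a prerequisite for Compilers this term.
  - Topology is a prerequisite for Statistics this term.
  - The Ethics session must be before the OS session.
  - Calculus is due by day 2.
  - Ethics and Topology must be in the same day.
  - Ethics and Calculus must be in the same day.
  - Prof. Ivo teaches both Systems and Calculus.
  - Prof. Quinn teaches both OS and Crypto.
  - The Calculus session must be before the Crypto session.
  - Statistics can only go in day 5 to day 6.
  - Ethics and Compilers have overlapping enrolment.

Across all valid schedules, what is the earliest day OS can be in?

day 2

Precedence pushes OS to at least day 2; downstream work caps OS at day 7.
OS at day 2 is achievable: Crypto=day 3, Calculus=day 1, Compilers=day 3, Statistics=day 5, OS=day 2, Ethics=day 1, Systems=day 2, Topology=day 1.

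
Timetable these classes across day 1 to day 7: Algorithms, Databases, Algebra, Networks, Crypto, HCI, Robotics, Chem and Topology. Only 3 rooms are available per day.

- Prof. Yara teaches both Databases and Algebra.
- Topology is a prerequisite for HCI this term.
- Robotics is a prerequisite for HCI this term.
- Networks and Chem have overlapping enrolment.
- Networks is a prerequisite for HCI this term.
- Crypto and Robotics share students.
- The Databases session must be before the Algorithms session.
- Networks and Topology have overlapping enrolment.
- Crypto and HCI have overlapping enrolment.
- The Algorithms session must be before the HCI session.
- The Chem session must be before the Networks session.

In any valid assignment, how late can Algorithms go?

day 6

Precedence pushes Algorithms to at least day 2; downstream work caps Algorithms at day 6.
Algorithms at day 6 is achievable: Chem=day 1, Algorithms=day 6, Databases=day 1, Robotics=day 1, Networks=day 2, Crypto=day 2, Algebra=day 2, Topology=day 3, HCI=day 7.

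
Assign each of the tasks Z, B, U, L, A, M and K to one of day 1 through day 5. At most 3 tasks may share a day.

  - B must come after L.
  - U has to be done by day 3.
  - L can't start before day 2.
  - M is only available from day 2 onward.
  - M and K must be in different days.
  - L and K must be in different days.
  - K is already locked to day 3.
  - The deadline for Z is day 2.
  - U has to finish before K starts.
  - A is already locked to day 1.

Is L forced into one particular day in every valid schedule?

L can be day 2 (e.g. M=day 2, U=day 1, A=day 1, B=day 3, Z=day 1, L=day 2, K=day 3) or day 4 (e.g. Z -> day 1, M -> day 2, L -> day 4, B -> day 5, A -> day 1, U -> day 1, K -> day 3).

No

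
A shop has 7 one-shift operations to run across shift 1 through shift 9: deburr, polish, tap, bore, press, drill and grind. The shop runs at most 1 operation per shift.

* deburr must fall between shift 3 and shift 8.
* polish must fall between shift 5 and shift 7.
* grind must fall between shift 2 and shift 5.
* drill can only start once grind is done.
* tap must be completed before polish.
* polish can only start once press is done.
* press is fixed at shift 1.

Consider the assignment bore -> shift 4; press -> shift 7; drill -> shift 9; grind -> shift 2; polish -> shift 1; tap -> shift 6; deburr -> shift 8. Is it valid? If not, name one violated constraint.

No. polish can only start once press is done is not satisfied.

The shop runs at most 1 operation per shift — holds.
polish must fall between shift 5 and shift 7 — violated.
drill can only start once grind is done — holds.
tap must be completed before polish — violated.
deburr must fall between shift 3 and shift 8 — holds.
polish can only start once press is done — violated.
press is fixed at shift 1 — violated.
grind must fall between shift 2 and shift 5 — holds.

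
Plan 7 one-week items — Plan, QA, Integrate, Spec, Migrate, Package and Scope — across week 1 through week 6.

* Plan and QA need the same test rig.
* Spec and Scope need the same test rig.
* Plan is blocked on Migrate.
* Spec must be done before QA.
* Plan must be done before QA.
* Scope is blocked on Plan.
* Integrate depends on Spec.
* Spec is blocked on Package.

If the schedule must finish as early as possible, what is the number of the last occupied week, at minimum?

The precedence chain requires at least 3 distinct weeks.
3 works (last occupied week: week 3): for example Migrate -> week 1, Spec -> week 2, Scope -> week 3, QA -> week 3, Package -> week 1, Plan -> week 2, Integrate -> week 3.

3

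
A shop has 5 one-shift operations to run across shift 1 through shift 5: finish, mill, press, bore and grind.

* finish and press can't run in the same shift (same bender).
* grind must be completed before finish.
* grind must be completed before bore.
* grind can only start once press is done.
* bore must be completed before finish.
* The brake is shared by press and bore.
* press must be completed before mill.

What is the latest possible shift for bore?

shift 4

Precedence pushes bore to at least shift 3; downstream work caps bore at shift 4.
bore at shift 4 is achievable: mill -> shift 2; press -> shift 1; finish -> shift 5; grind -> shift 2; bore -> shift 4.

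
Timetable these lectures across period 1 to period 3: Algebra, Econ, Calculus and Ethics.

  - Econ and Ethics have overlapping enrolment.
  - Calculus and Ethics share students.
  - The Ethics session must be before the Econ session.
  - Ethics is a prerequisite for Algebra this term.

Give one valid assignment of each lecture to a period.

Econ in period 2, Algebra in period 2, Calculus in period 2, Ethics in period 1

Checking: Ethics(period 1) before Econ(period 2); Ethics(period 1) before Algebra(period 2); Econ(period 2) != Ethics(period 1); Calculus(period 2) != Ethics(period 1).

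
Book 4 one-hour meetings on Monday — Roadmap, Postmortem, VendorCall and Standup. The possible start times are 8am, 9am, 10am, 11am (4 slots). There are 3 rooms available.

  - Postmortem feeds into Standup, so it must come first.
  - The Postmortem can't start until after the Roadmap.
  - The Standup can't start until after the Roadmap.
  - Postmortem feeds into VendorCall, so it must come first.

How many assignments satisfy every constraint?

6

Splitting on Roadmap: it can be 8am (5), 9am (1). Listing each branch's schedules as (Postmortem, VendorCall, Standup):
Roadmap=8am: (9am,10am,10am) (9am,10am,11am) (9am,11am,10am) (9am,11am,11am) (10am,11am,11am) — 5.
Roadmap=9am: (10am,11am,11am) — 1.
Summing: 5 + 1 = 6.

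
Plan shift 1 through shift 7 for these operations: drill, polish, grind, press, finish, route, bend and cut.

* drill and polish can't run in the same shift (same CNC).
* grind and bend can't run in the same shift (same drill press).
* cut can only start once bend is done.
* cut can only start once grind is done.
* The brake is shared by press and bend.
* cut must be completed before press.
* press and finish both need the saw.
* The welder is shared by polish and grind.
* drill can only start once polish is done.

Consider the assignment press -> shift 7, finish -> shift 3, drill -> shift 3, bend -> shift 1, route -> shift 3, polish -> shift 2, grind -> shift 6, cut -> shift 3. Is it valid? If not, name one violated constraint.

No. cut can only start once grind is done is not satisfied.

cut must be completed before press — holds.
cut can only start once grind is done — violated.
cut can only start once bend is done — holds.
drill can only start once polish is done — holds.
grind and bend can't run in the same shift (same drill press) — holds.
The welder is shared by polish and grind — holds.
drill and polish can't run in the same shift (same CNC) — holds.
press and finish both need the saw — holds.
The brake is shared by press and bend — holds.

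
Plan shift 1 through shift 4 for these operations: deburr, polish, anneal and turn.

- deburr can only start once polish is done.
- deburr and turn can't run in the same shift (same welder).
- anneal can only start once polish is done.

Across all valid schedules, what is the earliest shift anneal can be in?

Precedence pushes anneal to at least shift 2.
anneal at shift 2 is achievable: anneal -> shift 2; deburr -> shift 2; turn -> shift 1; polish -> shift 1.

shift 2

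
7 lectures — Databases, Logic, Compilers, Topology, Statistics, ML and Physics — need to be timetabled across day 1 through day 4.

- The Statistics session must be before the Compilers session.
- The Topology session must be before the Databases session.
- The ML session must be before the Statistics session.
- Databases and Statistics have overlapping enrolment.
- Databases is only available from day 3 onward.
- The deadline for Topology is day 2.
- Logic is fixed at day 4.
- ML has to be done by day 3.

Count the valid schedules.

48

Splitting on Databases: it can be day 3 (16), day 4 (32). Listing each branch's schedules as (Logic, Compilers, Topology, Statistics, ML, Physics) by day number:
Databases=day 3: (4,3,1,2,1,1) (4,3,1,2,1,2) (4,3,1,2,1,3) (4,3,1,2,1,4) (4,3,2,2,1,1) (4,3,2,2,1,2) (4,3,2,2,1,3) (4,3,2,2,1,4) (4,4,1,2,1,1) (4,4,1,2,1,2) (4,4,1,2,1,3) (4,4,1,2,1,4) (4,4,2,2,1,1) (4,4,2,2,1,2) (4,4,2,2,1,3) (4,4,2,2,1,4) — 16.
Databases=day 4: (4,3,1,2,1,1) (4,3,1,2,1,2) (4,3,1,2,1,3) (4,3,1,2,1,4) (4,3,2,2,1,1) (4,3,2,2,1,2) (4,3,2,2,1,3) (4,3,2,2,1,4) (4,4,1,2,1,1) (4,4,1,2,1,2) (4,4,1,2,1,3) (4,4,1,2,1,4) (4,4,1,3,1,1) (4,4,1,3,1,2) (4,4,1,3,1,3) (4,4,1,3,1,4) (4,4,1,3,2,1) (4,4,1,3,2,2) (4,4,1,3,2,3) (4,4,1,3,2,4) (4,4,2,2,1,1) (4,4,2,2,1,2) (4,4,2,2,1,3) (4,4,2,2,1,4) (4,4,2,3,1,1) (4,4,2,3,1,2) (4,4,2,3,1,3) (4,4,2,3,1,4) (4,4,2,3,2,1) (4,4,2,3,2,2) (4,4,2,3,2,3) (4,4,2,3,2,4) — 32.
Summing: 16 + 32 = 48.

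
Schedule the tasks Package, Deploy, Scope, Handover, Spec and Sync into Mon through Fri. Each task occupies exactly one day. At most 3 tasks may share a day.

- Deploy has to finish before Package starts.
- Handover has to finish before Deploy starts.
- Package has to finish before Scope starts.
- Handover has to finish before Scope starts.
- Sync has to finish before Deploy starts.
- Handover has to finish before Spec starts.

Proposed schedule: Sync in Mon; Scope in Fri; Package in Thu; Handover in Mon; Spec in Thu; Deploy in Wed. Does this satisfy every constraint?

Yes

Handover has to finish before Deploy starts — holds.
Package has to finish before Scope starts — holds.
Handover has to finish before Scope starts — holds.
Handover has to finish before Spec starts — holds.
Sync has to finish before Deploy starts — holds.
Deploy has to finish before Package starts — holds.
At most 3 tasks may share a day — holds.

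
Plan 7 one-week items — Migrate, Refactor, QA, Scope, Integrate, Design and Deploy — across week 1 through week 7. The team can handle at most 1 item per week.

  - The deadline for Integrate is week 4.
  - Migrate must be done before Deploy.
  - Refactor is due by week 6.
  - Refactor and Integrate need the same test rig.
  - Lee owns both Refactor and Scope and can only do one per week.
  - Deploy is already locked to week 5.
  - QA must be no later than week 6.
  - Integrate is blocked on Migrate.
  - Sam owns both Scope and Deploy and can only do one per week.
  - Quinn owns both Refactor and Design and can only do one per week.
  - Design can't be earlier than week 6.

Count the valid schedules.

Splitting on Migrate: it can be week 1 (24), week 2 (16), week 3 (8). Listing each branch's schedules as (Refactor, QA, Scope, Integrate, Design, Deploy) by week number:
Migrate=week 1: (2,3,6,4,7,5) (2,3,7,4,6,5) (2,4,6,3,7,5) (2,4,7,3,6,5) (2,6,3,4,7,5) (2,6,4,3,7,5) (3,2,6,4,7,5) (3,2,7,4,6,5) (3,4,6,2,7,5) (3,4,7,2,6,5) (3,6,2,4,7,5) (3,6,4,2,7,5) (4,2,6,3,7,5) (4,2,7,3,6,5) (4,3,6,2,7,5) (4,3,7,2,6,5) (4,6,2,3,7,5) (4,6,3,2,7,5) (6,2,3,4,7,5) (6,2,4,3,7,5) (6,3,2,4,7,5) (6,3,4,2,7,5) (6,4,2,3,7,5) (6,4,3,2,7,5) — 24.
Migrate=week 2: (1,3,6,4,7,5) (1,3,7,4,6,5) (1,4,6,3,7,5) (1,4,7,3,6,5) (1,6,3,4,7,5) (1,6,4,3,7,5) (3,1,6,4,7,5) (3,1,7,4,6,5) (3,6,1,4,7,5) (4,1,6,3,7,5) (4,1,7,3,6,5) (4,6,1,3,7,5) (6,1,3,4,7,5) (6,1,4,3,7,5) (6,3,1,4,7,5) (6,4,1,3,7,5) — 16.
Migrate=week 3: (1,2,6,4,7,5) (1,2,7,4,6,5) (1,6,2,4,7,5) (2,1,6,4,7,5) (2,1,7,4,6,5) (2,6,1,4,7,5) (6,1,2,4,7,5) (6,2,1,4,7,5) — 8.
Summing: 24 + 16 + 8 = 48.

48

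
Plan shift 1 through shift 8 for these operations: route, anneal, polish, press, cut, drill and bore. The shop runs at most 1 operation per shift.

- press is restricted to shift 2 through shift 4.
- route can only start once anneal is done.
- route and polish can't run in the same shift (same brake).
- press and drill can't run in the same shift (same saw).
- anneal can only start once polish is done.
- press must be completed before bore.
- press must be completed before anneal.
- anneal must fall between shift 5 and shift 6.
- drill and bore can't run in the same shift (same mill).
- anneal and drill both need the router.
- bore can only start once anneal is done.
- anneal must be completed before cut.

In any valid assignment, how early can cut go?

Precedence pushes cut to at least shift 6.
cut at shift 6 is achievable: press=shift 2; bore=shift 7; polish=shift 1; anneal=shift 5; route=shift 8; cut=shift 6; drill=shift 3.

shift 6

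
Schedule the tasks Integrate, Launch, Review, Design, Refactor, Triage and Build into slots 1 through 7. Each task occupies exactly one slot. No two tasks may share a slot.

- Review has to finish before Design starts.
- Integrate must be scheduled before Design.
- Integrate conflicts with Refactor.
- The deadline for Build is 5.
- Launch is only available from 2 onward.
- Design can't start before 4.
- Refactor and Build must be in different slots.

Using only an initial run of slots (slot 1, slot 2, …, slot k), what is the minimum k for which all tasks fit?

7 slots

The precedence chain requires at least 2 distinct slots.
With at most 1 per slot and 7 tasks, at least 7 slots are needed.
Design can't be placed before 4, so the schedule must run through at least slot 4.
7 works (last occupied slot: 7): for example Review=3; Launch=5; Refactor=6; Build=1; Design=4; Integrate=2; Triage=7.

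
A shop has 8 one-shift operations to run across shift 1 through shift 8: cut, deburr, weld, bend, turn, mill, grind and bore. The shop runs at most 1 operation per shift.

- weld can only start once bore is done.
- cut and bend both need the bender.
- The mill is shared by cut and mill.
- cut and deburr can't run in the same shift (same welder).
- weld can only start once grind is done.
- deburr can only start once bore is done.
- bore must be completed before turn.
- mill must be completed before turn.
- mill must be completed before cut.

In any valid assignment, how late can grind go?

shift 7

Downstream work caps grind at shift 7.
grind at shift 7 is achievable: deburr in shift 5; bend in shift 6; grind in shift 7; turn in shift 3; mill in shift 2; bore in shift 1; weld in shift 8; cut in shift 4.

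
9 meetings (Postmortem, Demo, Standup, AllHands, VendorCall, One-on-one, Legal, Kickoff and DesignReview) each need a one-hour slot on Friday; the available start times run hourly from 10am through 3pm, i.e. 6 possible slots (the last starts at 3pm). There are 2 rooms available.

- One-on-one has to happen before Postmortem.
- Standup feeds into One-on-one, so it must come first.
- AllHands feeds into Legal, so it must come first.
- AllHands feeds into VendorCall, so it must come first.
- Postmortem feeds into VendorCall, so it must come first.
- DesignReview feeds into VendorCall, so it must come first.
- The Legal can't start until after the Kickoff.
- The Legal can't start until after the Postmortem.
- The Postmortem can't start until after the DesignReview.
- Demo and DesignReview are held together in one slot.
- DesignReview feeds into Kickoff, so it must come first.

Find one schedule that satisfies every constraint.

DesignReview in 10am; Kickoff in 12pm; AllHands in 11am; Demo in 10am; Standup in 11am; One-on-one in 12pm; VendorCall in 2pm; Postmortem in 1pm; Legal in 2pm

Checking: DesignReview(10am) before Kickoff(12pm); Standup(11am) before One-on-one(12pm); Kickoff(12pm) before Legal(2pm); Postmortem(1pm) before Legal(2pm); DesignReview(10am) before VendorCall(2pm); AllHands(11am) before VendorCall(2pm); One-on-one(12pm) before Postmortem(1pm); Postmortem(1pm) before VendorCall(2pm); AllHands(11am) before Legal(2pm); DesignReview(10am) before Postmortem(1pm); Demo = DesignReview = 10am; max 2 per slot (cap 2).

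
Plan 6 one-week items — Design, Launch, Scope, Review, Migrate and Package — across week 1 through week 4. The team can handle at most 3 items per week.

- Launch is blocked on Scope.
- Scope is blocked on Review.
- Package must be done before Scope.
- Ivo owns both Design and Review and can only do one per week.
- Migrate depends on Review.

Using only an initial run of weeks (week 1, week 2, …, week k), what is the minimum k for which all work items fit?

3 weeks

The precedence chain requires at least 3 distinct weeks.
With at most 3 per week and 6 work items, at least 2 weeks are needed.
3 works (last occupied week: week 3): for example Scope in week 2; Package in week 1; Design in week 2; Migrate in week 2; Review in week 1; Launch in week 3.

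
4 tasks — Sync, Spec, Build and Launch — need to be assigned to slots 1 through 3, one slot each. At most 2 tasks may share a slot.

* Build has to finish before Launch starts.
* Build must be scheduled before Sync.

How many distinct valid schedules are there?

12

Splitting on Sync: it can be 2 (5), 3 (7). Listing each branch's schedules as (Spec, Build, Launch):
Sync=2: (1,1,2) (1,1,3) (2,1,3) (3,1,2) (3,1,3) — 5.
Sync=3: (1,1,2) (1,1,3) (1,2,3) (2,1,2) (2,1,3) (2,2,3) (3,1,2) — 7.
Summing: 5 + 7 = 12.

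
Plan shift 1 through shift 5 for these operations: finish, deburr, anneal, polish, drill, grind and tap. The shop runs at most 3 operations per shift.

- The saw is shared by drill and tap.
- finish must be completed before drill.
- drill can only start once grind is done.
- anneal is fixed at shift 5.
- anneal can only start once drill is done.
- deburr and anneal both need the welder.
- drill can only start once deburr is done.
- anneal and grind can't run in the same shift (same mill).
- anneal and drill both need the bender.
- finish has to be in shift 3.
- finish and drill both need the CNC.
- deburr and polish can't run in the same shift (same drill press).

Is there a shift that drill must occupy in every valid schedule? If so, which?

shift 4

finish is fixed at shift 3 and must come before drill, so drill is at least shift 4.
anneal is fixed at shift 5 and must come after drill, so drill is at most shift 4.
So drill must be shift 4.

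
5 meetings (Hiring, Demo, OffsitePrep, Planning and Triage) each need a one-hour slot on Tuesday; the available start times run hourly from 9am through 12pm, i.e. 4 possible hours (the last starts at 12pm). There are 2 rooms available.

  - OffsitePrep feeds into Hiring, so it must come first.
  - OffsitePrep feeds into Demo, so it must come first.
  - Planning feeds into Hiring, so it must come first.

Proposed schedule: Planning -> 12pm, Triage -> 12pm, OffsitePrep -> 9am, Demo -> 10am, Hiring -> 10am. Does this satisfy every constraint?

There are 2 rooms available — holds.
Planning feeds into Hiring, so it must come first — violated.
OffsitePrep feeds into Hiring, so it must come first — holds.
OffsitePrep feeds into Demo, so it must come first — holds.

No — it violates: Planning feeds into Hiring, so it must come first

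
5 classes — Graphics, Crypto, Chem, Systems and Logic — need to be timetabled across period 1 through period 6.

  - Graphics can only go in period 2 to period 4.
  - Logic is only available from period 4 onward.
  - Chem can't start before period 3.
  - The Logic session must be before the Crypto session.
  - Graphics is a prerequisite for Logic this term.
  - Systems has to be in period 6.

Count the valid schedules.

Splitting on Graphics: it can be period 2 (12), period 3 (12), period 4 (4). Listing each branch's schedules as (Crypto, Chem, Systems, Logic) by period number:
Graphics=period 2: (5,3,6,4) (5,4,6,4) (5,5,6,4) (5,6,6,4) (6,3,6,4) (6,3,6,5) (6,4,6,4) (6,4,6,5) (6,5,6,4) (6,5,6,5) (6,6,6,4) (6,6,6,5) — 12.
Graphics=period 3: (5,3,6,4) (5,4,6,4) (5,5,6,4) (5,6,6,4) (6,3,6,4) (6,3,6,5) (6,4,6,4) (6,4,6,5) (6,5,6,4) (6,5,6,5) (6,6,6,4) (6,6,6,5) — 12.
Graphics=period 4: (6,3,6,5) (6,4,6,5) (6,5,6,5) (6,6,6,5) — 4.
Summing: 12 + 12 + 4 = 28.

28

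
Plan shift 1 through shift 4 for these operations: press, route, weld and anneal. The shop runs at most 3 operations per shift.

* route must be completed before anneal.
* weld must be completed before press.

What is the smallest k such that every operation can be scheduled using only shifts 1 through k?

The precedence chain requires at least 2 distinct shifts.
With at most 3 per shift and 4 operations, at least 2 shifts are needed.
2 works (last occupied shift: shift 2): for example anneal in shift 2; weld in shift 1; route in shift 1; press in shift 2.

2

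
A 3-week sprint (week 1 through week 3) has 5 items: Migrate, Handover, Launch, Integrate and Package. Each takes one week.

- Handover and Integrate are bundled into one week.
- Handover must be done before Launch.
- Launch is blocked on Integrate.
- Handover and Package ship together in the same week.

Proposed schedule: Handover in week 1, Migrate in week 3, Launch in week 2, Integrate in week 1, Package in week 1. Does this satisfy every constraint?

Handover and Integrate are bundled into one week — holds.
Launch is blocked on Integrate — holds.
Handover and Package ship together in the same week — holds.
Handover must be done before Launch — holds.

Yes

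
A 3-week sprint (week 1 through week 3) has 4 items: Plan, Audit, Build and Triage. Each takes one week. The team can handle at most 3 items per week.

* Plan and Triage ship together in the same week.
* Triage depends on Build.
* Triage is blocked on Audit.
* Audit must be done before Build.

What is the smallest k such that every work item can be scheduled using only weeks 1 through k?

The precedence chain requires at least 3 distinct weeks.
With at most 3 per week and 4 work items, at least 2 weeks are needed.
3 works (last occupied week: week 3): for example Triage=week 3; Audit=week 1; Plan=week 3; Build=week 2.

3 weeks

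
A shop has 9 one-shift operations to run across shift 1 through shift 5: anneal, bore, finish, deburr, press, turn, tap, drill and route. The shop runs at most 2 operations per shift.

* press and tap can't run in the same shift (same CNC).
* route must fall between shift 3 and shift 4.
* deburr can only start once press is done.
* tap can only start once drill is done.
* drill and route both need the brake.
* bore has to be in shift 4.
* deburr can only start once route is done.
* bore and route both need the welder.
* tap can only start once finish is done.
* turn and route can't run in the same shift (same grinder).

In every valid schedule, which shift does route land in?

shift 3

route's window is shift 3–shift 4.
bore is fixed at shift 4, and route can't share a shift with bore.
So route must be shift 3.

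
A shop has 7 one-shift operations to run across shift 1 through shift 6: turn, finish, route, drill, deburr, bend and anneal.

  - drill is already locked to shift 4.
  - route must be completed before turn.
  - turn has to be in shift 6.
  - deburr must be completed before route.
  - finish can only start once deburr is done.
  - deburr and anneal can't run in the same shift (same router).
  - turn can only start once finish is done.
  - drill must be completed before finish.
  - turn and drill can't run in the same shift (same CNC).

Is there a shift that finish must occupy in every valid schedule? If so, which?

shift 5

drill is fixed at shift 4 and must come before finish, so finish is at least shift 5.
turn is fixed at shift 6 and must come after finish, so finish is at most shift 5.
So finish must be shift 5.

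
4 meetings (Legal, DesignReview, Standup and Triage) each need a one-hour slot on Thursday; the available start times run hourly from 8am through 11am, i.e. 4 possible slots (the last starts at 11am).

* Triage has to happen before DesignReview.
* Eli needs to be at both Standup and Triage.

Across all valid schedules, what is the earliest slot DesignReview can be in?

Precedence pushes DesignReview to at least 9am.
DesignReview at 9am is achievable: Legal -> 8am; Standup -> 9am; DesignReview -> 9am; Triage -> 8am.

9am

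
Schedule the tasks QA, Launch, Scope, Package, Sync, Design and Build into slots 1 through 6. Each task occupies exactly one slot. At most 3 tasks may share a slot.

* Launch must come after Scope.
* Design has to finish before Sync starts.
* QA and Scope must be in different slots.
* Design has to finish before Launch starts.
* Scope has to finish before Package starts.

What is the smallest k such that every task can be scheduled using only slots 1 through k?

3 slots

The precedence chain requires at least 2 distinct slots.
With at most 3 per slot and 7 tasks, at least 3 slots are needed.
3 works (last occupied slot: 3): for example QA -> 3, Launch -> 2, Sync -> 2, Design -> 1, Package -> 2, Scope -> 1, Build -> 1.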